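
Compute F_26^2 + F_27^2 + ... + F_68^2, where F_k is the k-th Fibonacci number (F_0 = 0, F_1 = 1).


There is a standard identity sum_{k=0}^{N} F_k^2 = F_N * F_{N+1} (proved inductively from the telescoping relation F_k^2 = F_k F_{k+1} - F_{k-1} F_k). Then
sum_{k=26}^{68} F_k^2 = F_68 F_69 - F_25 F_26.
Computing: F_68 = 72723460248141, F_69 = 117669030460994, F_25 = 75025, F_26 = 121393.
Sum = 72723460248141 * 117669030460994 - 75025 * 121393 = 8557299059167389597754002329.

8557299059167389597754002329


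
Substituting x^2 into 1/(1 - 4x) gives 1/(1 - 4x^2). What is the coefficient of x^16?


The coefficient of x^(2m) in 1/(1 - 4x^2) is 4^m.
With n = 16 = 2*8, the coefficient is 4^8 = 65536.

65536


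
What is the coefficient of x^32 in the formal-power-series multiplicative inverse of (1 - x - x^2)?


Let the inverse be f(x) = sum_{k>=0} a_k x^k. From f(x) * (1 - x - x^2) = 1 and matching coefficients:
 x^0: a_0 = 1.
 x^1: a_1 - a_0 = 0, so a_1 = 1.
 x^k (k >= 2): a_k - a_{k-1} - a_{k-2} = 0, i.e. a_k = a_{k-1} + a_{k-2}.
This is the Fibonacci-type recurrence shifted so that a_0 = a_1 = 1.
Iterating: a_0=1, a_1=1, a_2=2, a_3=3, a_4=5, a_5=8, a_6=13, a_7=21, a_8=34, a_9=55, ...
a_32 = 3524578.

3524578


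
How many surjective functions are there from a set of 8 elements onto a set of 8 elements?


By inclusion-exclusion on which target elements are missed, the number of surjections from an n-set onto a k-set is
surj(n, k) = sum_{j=0}^{k} (-1)^j C(k, j) (k - j)^n.
Equivalently surj(n, k) = k! * S(n, k), where S(n, k) is the Stirling number of the second kind.
For n = 8, k = 8:
S(8, 8) = 1, so
surj = 8! * 1 = 40320 * 1 = 40320.

40320


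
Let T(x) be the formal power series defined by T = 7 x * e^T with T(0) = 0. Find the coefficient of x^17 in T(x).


Apply the Lagrange inversion formula: if T = 7 x * phi(T) with phi(t) = e^t, then
[x^n] T = 7^n * (1/n) [t^(n-1)] phi(t)^n = 7^n * (1/n) [t^(n-1)] e^(n t) = 7^n * (1/n) * n^(n-1) / (n-1)! = 7^n * n^(n-1) / n!.
When c = 1 this is the Cayley count of rooted labeled trees on n vertices, divided by n!.
For n = 17: 7^17 * 17^16 / 17! = 232630513987207 * 48661191875666868481/355687428096000 = 13589529504521590732100867929799/426995712000.

13589529504521590732100867929799/426995712000


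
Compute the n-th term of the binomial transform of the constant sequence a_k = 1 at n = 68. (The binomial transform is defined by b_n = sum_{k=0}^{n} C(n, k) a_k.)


With a_k = 1 for all k, b_n = sum_{k=0}^{n} C(n, k) = 2^n by the binomial theorem.
For n = 68: 2^68 = 295147905179352825856.

295147905179352825856


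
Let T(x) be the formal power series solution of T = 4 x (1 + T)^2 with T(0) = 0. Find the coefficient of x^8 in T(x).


Apply the Lagrange inversion formula: if T = 4 x * phi(T) with phi(t) = (1 + t)^2, then [x^n] T = 4^n * (1/n) [t^(n-1)] phi(t)^n = 4^n * (1/n) [t^(n-1)] (1 + t)^(2n) = 4^n * (1/n) C(2n, n-1).
Using the identity C(2n, n-1) = C(2n, n) * n / (n+1), the unscaled factor equals C(2n, n) / (n+1) = C_n, the n-th Catalan number.
For n = 8: C_8 = C(16, 8) / 9 = 12870/9 = 1430.
With the 4^8 = 65536 factor, the coefficient is 65536 * 1430 = 93716480.

93716480


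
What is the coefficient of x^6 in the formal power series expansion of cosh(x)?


The Maclaurin series is cosh(t) = sum_{m>=0} t^(2m) / (2m)!, so substituting t = x, only even powers of x are nonzero, with coefficient of x^(2m) equal to 1 / (2m)!.
For x^6 the coefficient is 1/6! = 1/720 = 1/720.

1/720


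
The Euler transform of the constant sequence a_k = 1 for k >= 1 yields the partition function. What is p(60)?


The Euler transform converts the sequence a_k = 1 into the number of integer partitions.
Using the recurrence or dynamic programming:
p(60) = 966467

966467


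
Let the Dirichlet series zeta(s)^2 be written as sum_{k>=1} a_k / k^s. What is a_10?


The Dirichlet convolution of the constant function 1 with itself gives (1 * 1)(k) = sum_{d | k} 1 = d(k), the number of positive divisors of k.
Since zeta(s) = sum_{k>=1} 1/k^s, we have zeta(s)^2 = sum_{k>=1} d(k)/k^s, so a_k = d(k).
For k = 10: the divisors are 1, 2, 5, 10.
Count = 4.

4


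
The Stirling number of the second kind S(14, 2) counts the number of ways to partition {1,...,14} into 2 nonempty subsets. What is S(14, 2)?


Using the explicit formula S(n,k) = (1/k!) sum_{j=0}^{k} (-1)^(k-j) C(k,j) j^n:
S(14, 2) = 8191
Equivalently, S(n,k) is n! times the coefficient of x^n in the EGF (e^x - 1)^k / k!.

8191


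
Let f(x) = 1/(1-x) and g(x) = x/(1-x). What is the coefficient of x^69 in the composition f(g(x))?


First simplify the composition: f(g(x)) = 1/(1 - x/(1-x)) = (1-x)/((1-x) - x) = (1-x)/(1-2x).
Now extract the coefficient. Write (1-x)/(1-2x) = 1/(1-2x) - x/(1-2x).
The coefficient of x^n in 1/(1-2x) is 2^n, and in x/(1-2x) is 2^(n-1) (for n >= 1).
So the coefficient of x^69 is 2^69 - 2^68 = 590295810358705651712 - 295147905179352825856 = 295147905179352825856.

295147905179352825856


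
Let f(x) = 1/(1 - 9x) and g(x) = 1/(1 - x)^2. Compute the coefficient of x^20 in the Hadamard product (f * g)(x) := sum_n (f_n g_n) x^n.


f has coefficients f_k = 9^k. For g = 1/(1 - x)^2 the coefficient is g_k = C(k + 1, 1) = k + 1. The Hadamard coefficient is (f * g)_k = 9^k * (k + 1).
For k = 20: 9^20 * 21 = 12157665459056928801 * 21 = 255310974640195504821.

255310974640195504821


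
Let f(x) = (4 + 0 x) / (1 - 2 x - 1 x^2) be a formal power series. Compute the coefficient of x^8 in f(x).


Write f(x) = sum_{k>=0} a_k x^k. Multiplying both sides by 1 - 2 x - 1 x^2 gives
(1 - 2 x - 1 x^2) sum_{k>=0} a_k x^k = 4 + 0 x.
Matching coefficients:
 x^0: a_0 = 4
 x^1: a_1 - 2 a_0 = 0  =>  a_1 = 2*4 + 0 = 8
 x^k (k >= 2): a_k = 2 a_{k-1} + 1 a_{k-2}.
Iterating: a_2 = 20, a_3 = 48, a_4 = 116, a_5 = 280, a_6 = 676, a_7 = 1632, a_8 = 3940.
So the coefficient of x^8 is 3940.

3940


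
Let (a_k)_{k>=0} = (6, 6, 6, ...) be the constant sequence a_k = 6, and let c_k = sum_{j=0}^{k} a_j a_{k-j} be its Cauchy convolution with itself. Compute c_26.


Since a_j = 6 for all j >= 0, the convolution sum becomes
c_k = sum_{j=0}^{k} 6 * 6 = 36 * (k + 1).
Equivalently, the generating function of (a_k) is 6/(1 - x) and its square is 36/(1 - x)^2 = sum_{k>=0} 36(k + 1) x^k.
For k = 26: 36 * 27 = 972.

972


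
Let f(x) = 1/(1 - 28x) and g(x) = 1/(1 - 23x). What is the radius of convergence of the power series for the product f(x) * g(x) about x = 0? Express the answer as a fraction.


The radius of 1/(1 - 28x) is 1/28 (nearest singularity at x = 1/28), and the radius of 1/(1 - 23x) is 1/23.
The product f(x)*g(x) = 1/((1 - 28x)(1 - 23x)) has singularities at both 1/28 and 1/23, so its radius of convergence is the distance to the nearest one:
min(1/28, 1/23) = 1/28.

1/28


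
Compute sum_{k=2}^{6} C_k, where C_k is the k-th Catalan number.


C_2 through C_6: 2, 5, 14, 42, 132
Sum = 2 + 5 + 14 + 42 + 132
= 195

195


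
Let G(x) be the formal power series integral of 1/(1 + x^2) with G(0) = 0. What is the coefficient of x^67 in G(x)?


1/(1 + x^2) = sum_{j>=0} (-1)^j x^(2j). Integrating termwise with G(0) = 0:
G(x) = sum_{j>=0} (-1)^j x^(2j+1) / (2j+1) = arctan(x).
Only odd powers are nonzero. For x^67 write 67 = 2*33 + 1, giving
(-1)^33 / 67 = -1/67 = -1/67.

-1/67


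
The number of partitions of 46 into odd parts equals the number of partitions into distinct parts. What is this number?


Computing partitions of 46 into odd parts (1, 3, 5, ...):
Using the generating function prod_{k>=0} 1/(1-x^(2k+1)),
the count is 2304

2304


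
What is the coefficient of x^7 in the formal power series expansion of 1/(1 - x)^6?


The expansion 1/(1 - x)^r = sum_{k>=0} C(k + r - 1, r - 1) x^k follows from the multiset / negative-binomial theorem (or from repeated differentiation of the geometric series).
For r = 6 and k = 7:
C(12, 5) = 479001600 / (120 * 5040) = 792.

792


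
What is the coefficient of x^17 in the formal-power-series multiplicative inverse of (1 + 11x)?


The inverse is 1/(1 + 11x). Apply the geometric identity 1/(1 - y) = sum_{k>=0} y^k with y = -11x:
1/(1 + 11x) = sum_{k>=0} (-11)^k x^k.
So the coefficient of x^17 is (-11)^17 = -505447028499293771.

-505447028499293771


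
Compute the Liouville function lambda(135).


The Liouville function is lambda(k) = (-1)^Omega(k), where Omega(k) counts the prime factors of k with multiplicity.
Factoring: 135 = 3 * 3 * 3 * 5, so Omega(135) = 4.
lambda(135) = (-1)^4 = 1.

1


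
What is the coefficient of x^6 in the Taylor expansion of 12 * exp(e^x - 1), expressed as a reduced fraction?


exp(e^x - 1) = sum_{k>=0} Bell_k x^k / k!, where Bell_k is the k-th Bell number.
So the coefficient of x^6 is 12 * Bell_6 / 6!.
Computing: Bell_6 = 203 and 6! = 720, giving
12 * 203/720 = 203/60.

203/60


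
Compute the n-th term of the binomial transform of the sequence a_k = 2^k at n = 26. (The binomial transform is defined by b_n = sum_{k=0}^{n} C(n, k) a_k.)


With a_k = 2^k, b_n = sum_{k=0}^{n} C(n, k) 2^k = (1 + 2)^n by the binomial theorem.
For n = 26: (1 + 2)^26 = 3^26 = 2541865828329.

2541865828329


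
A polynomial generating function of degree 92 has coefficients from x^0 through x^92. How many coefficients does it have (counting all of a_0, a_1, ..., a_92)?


A polynomial of degree 92 takes the form a_0 + a_1 x + ... + a_92 x^92.
The number of coefficients is 92 + 1 = 93.

93


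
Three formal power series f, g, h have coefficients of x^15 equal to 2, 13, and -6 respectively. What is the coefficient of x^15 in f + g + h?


Series addition is componentwise:
2 + 13 + -6
= 9

9


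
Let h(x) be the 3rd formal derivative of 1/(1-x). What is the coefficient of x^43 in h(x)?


Differentiating 3 times: d^3/dx^3 [1/(1-x)] = 3!/(1-x)^4.
The expansion 1/(1-x)^4 = sum_{k>=0} C(k+3, 3) x^k, so the coefficient of x^n in 3!/(1-x)^4 is 3! * C(n+3, 3).
For n = 43: 6 * C(46, 3) = 6 * 15180 = 91080

91080


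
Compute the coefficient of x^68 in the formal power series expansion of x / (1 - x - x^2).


Let f(x) = sum_{k>=0} a_k x^k. Multiplying f(x) * (1 - x - x^2) = x and matching coefficients gives a_0 = 0, a_1 = 1, and a_k = a_{k-1} + a_{k-2} for k >= 2. These are the Fibonacci numbers F_k.
Iterating from F_0 = 0, F_1 = 1:
F_0=0, F_1=1, F_2=1, F_3=2, F_4=3, F_5=5, F_6=8, F_7=13, F_8=21, F_9=34, ...
F_68 = 72723460248141.

72723460248141


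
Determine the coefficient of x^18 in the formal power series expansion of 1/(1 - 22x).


The geometric series identity gives 1/(1 - c x) = sum_{k>=0} c^k x^k, so the coefficient of x^k is c^k.
Here c = 22 and k = 18.
Computing: 22^18 = 1457498964228107529355264

1457498964228107529355264


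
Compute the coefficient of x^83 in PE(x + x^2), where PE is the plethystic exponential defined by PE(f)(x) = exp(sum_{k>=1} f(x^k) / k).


With f(x) = x + x^2, the exponent is sum_{k>=1} (x^k + x^(2k)) / k = -ln(1 - x) - ln(1 - x^2). Exponentiating:
PE(x + x^2) = 1 / ((1 - x)(1 - x^2)).
This is the generating function for partitions of n into parts of size 1 or 2. The number of 2's can be any j in 0..41, and the rest are 1's, so
[x^83] = floor(83/2) + 1 = 42.

42


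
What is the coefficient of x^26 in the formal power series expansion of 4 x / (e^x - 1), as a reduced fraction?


The exponential generating function for Bernoulli numbers is
x / (e^x - 1) = sum_{k>=0} B_k x^k / k!.
So the coefficient of x^26 in 4 x / (e^x - 1) is 4 B_26 / 26!.
Computing: B_26 = 8553103/6, 26! = 403291461126605635584000000, giving
4 * 8553103/6 / 403291461126605635584000000 = 657931/46533630129992957952000000.

657931/46533630129992957952000000


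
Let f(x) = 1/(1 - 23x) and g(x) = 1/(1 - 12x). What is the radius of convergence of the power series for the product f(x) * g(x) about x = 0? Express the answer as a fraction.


The radius of 1/(1 - 23x) is 1/23 (nearest singularity at x = 1/23), and the radius of 1/(1 - 12x) is 1/12.
The product f(x)*g(x) = 1/((1 - 23x)(1 - 12x)) has singularities at both 1/23 and 1/12, so its radius of convergence is the distance to the nearest one:
min(1/23, 1/12) = 1/23.

1/23


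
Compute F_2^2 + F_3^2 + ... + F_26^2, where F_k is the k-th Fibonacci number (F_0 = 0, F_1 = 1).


There is a standard identity sum_{k=0}^{N} F_k^2 = F_N * F_{N+1} (proved inductively from the telescoping relation F_k^2 = F_k F_{k+1} - F_{k-1} F_k). Then
sum_{k=2}^{26} F_k^2 = F_26 F_27 - F_1 F_2.
Computing: F_26 = 121393, F_27 = 196418, F_1 = 1, F_2 = 1.
Sum = 121393 * 196418 - 1 * 1 = 23843770273.

23843770273


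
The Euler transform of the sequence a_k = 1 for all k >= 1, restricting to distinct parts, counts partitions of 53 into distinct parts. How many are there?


Partitions of 53 into distinct parts can be computed via generating function.
Product (1+x)(1+x^2)(1+x^3)...
The coefficient of x^53 = 5120

5120


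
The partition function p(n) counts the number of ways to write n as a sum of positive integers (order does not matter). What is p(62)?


Using the generating function prod_{k>=1} 1/(1-x^k), we compute p(62).
By dynamic programming over parts 1 through 62:
p(62) = 1300156

1300156


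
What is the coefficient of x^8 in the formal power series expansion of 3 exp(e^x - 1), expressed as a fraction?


exp(e^x - 1) is the exponential generating function for the Bell numbers Bell_k: exp(e^x - 1) = sum_{k>=0} Bell_k x^k / k!.
So the coefficient of x^8 in 3 exp(e^x - 1) is 3 Bell_8 / 8!.
Computing: Bell_8 = 4140 and 8! = 40320, giving
3 * 4140/40320 = 69/224.

69/224


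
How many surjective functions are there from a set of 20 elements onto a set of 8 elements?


By inclusion-exclusion on which target elements are missed, the number of surjections from an n-set onto a k-set is
surj(n, k) = sum_{j=0}^{k} (-1)^j C(k, j) (k - j)^n.
Equivalently surj(n, k) = k! * S(n, k), where S(n, k) is the Stirling number of the second kind.
For n = 20, k = 8:
S(20, 8) = 15170932662679, so
surj = 8! * 15170932662679 = 40320 * 15170932662679 = 611692004959217280.

611692004959217280


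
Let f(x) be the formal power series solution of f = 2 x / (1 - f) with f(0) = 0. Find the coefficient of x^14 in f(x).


Apply Lagrange inversion: f = 2 x * phi(f) with phi(t) = 1/(1 - t), so
[x^n] f = 2^n * (1/n) [t^(n-1)] phi(t)^n = 2^n * (1/n) [t^(n-1)] (1 - t)^(-n) = 2^n * (1/n) C(2n - 2, n - 1) = 2^n * C_{n-1}.
For n = 14: C_13 = C(26, 13) / 14 = 10400600/14 = 742900.
With the 2^14 = 16384 factor, the coefficient is 16384 * 742900 = 12171673600.

12171673600


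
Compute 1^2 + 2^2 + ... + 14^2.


This power sum has a closed form given by Faulhaber's formula
sum_{k=1}^{m} k^p = (1 / (p + 1)) * sum_{j=0}^{p} C(p + 1, j) B_j m^(p + 1 - j),
but for small m direct computation is fastest:
1 + 4 + 9 + 16 + 25 + 36 + 49 + 64 + 81 + 100 + 121 + 144 + 169 + 196 = 1015.

1015


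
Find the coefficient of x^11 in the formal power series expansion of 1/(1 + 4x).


Write 1/(1 + c x) = 1/(1 - (-c) x) and apply the geometric-series identity
1/(1 - y) = sum_{k>=0} y^k to get 1/(1 + c x) = sum_{k>=0} (-c)^k x^k.
So the coefficient of x^k is (-c)^k = (-1)^k * c^k.
Here c = 4 and k = 11:
(-4)^11 = -1 * 4194304 = -4194304

-4194304


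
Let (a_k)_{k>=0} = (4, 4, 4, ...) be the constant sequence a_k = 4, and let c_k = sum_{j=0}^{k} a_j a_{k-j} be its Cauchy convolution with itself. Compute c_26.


Since a_j = 4 for all j >= 0, the convolution sum becomes
c_k = sum_{j=0}^{k} 4 * 4 = 16 * (k + 1).
Equivalently, the generating function of (a_k) is 4/(1 - x) and its square is 16/(1 - x)^2 = sum_{k>=0} 16(k + 1) x^k.
For k = 26: 16 * 27 = 432.

432


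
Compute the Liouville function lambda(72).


The Liouville function is lambda(k) = (-1)^Omega(k), where Omega(k) counts the prime factors of k with multiplicity.
Factoring: 72 = 2 * 2 * 2 * 3 * 3, so Omega(72) = 5.
lambda(72) = (-1)^5 = -1.

-1


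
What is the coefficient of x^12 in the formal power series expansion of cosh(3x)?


The Maclaurin series is cosh(t) = sum_{m>=0} t^(2m) / (2m)!, so substituting t = 3x, only even powers of x are nonzero, with coefficient of x^(2m) equal to 3^(2m) / (2m)!.
For x^12 the coefficient is 3^12/12! = 531441/479001600 = 2187/1971200.

2187/1971200


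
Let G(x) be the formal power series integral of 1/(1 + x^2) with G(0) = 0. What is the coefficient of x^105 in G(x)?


1/(1 + x^2) = sum_{j>=0} (-1)^j x^(2j). Integrating termwise with G(0) = 0:
G(x) = sum_{j>=0} (-1)^j x^(2j+1) / (2j+1) = arctan(x).
Only odd powers are nonzero. For x^105 write 105 = 2*52 + 1, giving
(-1)^52 / 105 = 1/105 = 1/105.

1/105


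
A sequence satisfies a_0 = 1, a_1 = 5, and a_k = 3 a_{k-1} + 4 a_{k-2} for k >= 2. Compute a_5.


The characteristic equation is t^2 - 3 t - 4 = 0, with roots r_1 = 4 and r_2 = -1 (so c_1 = r_1 + r_2, c_2 = -r_1 r_2 as required).
One can use the closed form a_n = A r_1^n + B r_2^n, but direct iteration is more reliable:
a_0 = 1, a_1 = 5, a_2 = 19, a_3 = 77, a_4 = 307, a_5 = 1229.
So a_5 = 1229.

1229


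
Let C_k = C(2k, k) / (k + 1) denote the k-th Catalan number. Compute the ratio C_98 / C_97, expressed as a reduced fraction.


Using C_k = (2k)! / (k! (k+1)!), the ratio C_{k+1}/C_k simplifies to
C_{k+1}/C_k = [(2k+2)! / ((k+1)! (k+2)!)] * [k! (k+1)! / (2k)!]
 = (2k+2)(2k+1) / ((k+1)(k+2)) = 2(2k+1) / (k+2).
For k = 97: 2(2*97 + 1) / (97 + 2) = 390/99 = 130/33.

130/33


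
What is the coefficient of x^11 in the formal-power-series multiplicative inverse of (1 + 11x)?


The inverse is 1/(1 + 11x). Apply the geometric identity 1/(1 - y) = sum_{k>=0} y^k with y = -11x:
1/(1 + 11x) = sum_{k>=0} (-11)^k x^k.
So the coefficient of x^11 is (-11)^11 = -285311670611.

-285311670611


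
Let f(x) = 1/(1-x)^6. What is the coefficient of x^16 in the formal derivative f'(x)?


Differentiate: d/dx [ 1/(1-x)^r ] = r / (1-x)^(r+1).
Here r = 6, so f'(x) = 6 / (1-x)^7.
The expansion of 1/(1-x)^(r+1) has coefficient of x^n equal to C(n+r, r).
So the coefficient of x^16 in f'(x) is
6 * C(22, 6) = 6 * 74613 = 447678

447678


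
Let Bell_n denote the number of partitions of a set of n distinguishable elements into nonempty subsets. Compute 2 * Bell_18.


Bell_18 can be computed from the Bell triangle or from Dobinski's identity Bell_n = (1/e) * sum_{k>=0} k^n / k!.
Computing Bell_18 = 682076806159.
Then 2 * 682076806159 = 1364153612318.

1364153612318


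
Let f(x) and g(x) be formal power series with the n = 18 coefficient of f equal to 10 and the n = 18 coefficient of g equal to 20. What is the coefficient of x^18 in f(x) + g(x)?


Addition of formal power series is termwise.
The coefficient of x^18 in f + g = 10 + 20
= 30

30


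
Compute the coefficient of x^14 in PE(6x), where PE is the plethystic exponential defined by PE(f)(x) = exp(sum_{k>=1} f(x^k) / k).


With f(x) = 6x, the exponent is sum_{k>=1} 6 x^k / k = 6 * (-ln(1 - x)). Exponentiating:
PE(6x) = exp(-6 ln(1 - x)) = 1/(1 - x)^6.
By the negative binomial expansion, [x^n] 1/(1 - x)^6 = C(n + 5, 5).
For n = 14: C(19, 5) = 11628.

11628


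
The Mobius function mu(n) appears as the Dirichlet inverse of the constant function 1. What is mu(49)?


49 has a squared prime factor, so mu(49) = 0.
Factorization reveals a repeated prime.

0


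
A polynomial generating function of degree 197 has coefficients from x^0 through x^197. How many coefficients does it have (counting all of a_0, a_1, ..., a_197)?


A polynomial of degree 197 takes the form a_0 + a_1 x + ... + a_197 x^197.
The number of coefficients is 197 + 1 = 198.

198


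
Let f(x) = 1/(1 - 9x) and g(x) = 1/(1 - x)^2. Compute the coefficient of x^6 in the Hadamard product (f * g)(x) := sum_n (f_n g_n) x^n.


f has coefficients f_k = 9^k. For g = 1/(1 - x)^2 the coefficient is g_k = C(k + 1, 1) = k + 1. The Hadamard coefficient is (f * g)_k = 9^k * (k + 1).
For k = 6: 9^6 * 7 = 531441 * 7 = 3720087.

3720087


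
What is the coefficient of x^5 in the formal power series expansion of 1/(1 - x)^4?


The expansion 1/(1 - x)^r = sum_{k>=0} C(k + r - 1, r - 1) x^k follows from the multiset / negative-binomial theorem (or from repeated differentiation of the geometric series).
For r = 4 and k = 5:
C(8, 3) = 40320 / (6 * 120) = 56.

56


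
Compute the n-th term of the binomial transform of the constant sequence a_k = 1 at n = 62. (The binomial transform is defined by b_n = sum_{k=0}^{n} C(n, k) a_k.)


With a_k = 1 for all k, b_n = sum_{k=0}^{n} C(n, k) = 2^n by the binomial theorem.
For n = 62: 2^62 = 4611686018427387904.

4611686018427387904


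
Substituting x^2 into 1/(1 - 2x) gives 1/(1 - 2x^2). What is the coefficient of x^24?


The coefficient of x^(2m) in 1/(1 - 2x^2) is 2^m.
With n = 24 = 2*12, the coefficient is 2^12 = 4096.

4096


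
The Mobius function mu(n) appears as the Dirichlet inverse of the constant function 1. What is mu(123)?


123 = 3 * 41 (all distinct primes).
mu(123) = (-1)^2 = 1

1


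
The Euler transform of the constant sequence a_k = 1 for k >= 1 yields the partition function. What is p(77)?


The Euler transform converts the sequence a_k = 1 into the number of integer partitions.
Using the recurrence or dynamic programming:
p(77) = 10619863

10619863


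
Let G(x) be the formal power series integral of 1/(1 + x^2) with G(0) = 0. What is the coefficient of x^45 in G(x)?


1/(1 + x^2) = sum_{j>=0} (-1)^j x^(2j). Integrating termwise with G(0) = 0:
G(x) = sum_{j>=0} (-1)^j x^(2j+1) / (2j+1) = arctan(x).
Only odd powers are nonzero. For x^45 write 45 = 2*22 + 1, giving
(-1)^22 / 45 = 1/45 = 1/45.

1/45


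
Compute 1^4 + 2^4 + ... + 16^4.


This power sum has a closed form given by Faulhaber's formula
sum_{k=1}^{m} k^p = (1 / (p + 1)) * sum_{j=0}^{p} C(p + 1, j) B_j m^(p + 1 - j),
but for small m direct computation is fastest:
1 + 16 + 81 + 256 + 625 + 1296 + 2401 + 4096 + 6561 + 10000 + 14641 + 20736 + 28561 + 38416 + 50625 + 65536 = 243848.

243848


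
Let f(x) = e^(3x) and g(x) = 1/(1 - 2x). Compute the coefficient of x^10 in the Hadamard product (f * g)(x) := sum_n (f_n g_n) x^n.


Expanding: f_k = 3^k/k! (from e^(3x)) and g_k = 2^k (from 1/(1 - 2x)). So the Hadamard coefficient (f * g)_k = 3^k 2^k / k! = (6)^k / k!.
For k = 10: 6^10/10! = 60466176/3628800 = 2916/175.

2916/175


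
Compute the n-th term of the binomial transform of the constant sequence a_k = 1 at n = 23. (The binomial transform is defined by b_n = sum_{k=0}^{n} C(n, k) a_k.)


With a_k = 1 for all k, b_n = sum_{k=0}^{n} C(n, k) = 2^n by the binomial theorem.
For n = 23: 2^23 = 8388608.

8388608


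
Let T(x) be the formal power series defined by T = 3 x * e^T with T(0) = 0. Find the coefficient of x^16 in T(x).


Apply the Lagrange inversion formula: if T = 3 x * phi(T) with phi(t) = e^t, then
[x^n] T = 3^n * (1/n) [t^(n-1)] phi(t)^n = 3^n * (1/n) [t^(n-1)] e^(n t) = 3^n * (1/n) * n^(n-1) / (n-1)! = 3^n * n^(n-1) / n!.
When c = 1 this is the Cayley count of rooted labeled trees on n vertices, divided by n!.
For n = 16: 3^16 * 16^15 / 16! = 43046721 * 1152921504606846976/20922789888000 = 2077601987473440768/875875.

2077601987473440768/875875


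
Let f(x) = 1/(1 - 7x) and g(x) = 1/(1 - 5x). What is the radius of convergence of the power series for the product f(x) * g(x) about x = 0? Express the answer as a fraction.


The radius of 1/(1 - 7x) is 1/7 (nearest singularity at x = 1/7), and the radius of 1/(1 - 5x) is 1/5.
The product f(x)*g(x) = 1/((1 - 7x)(1 - 5x)) has singularities at both 1/7 and 1/5, so its radius of convergence is the distance to the nearest one:
min(1/7, 1/5) = 1/7.

1/7


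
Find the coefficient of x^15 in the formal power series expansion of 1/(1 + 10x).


Write 1/(1 + c x) = 1/(1 - (-c) x) and apply the geometric-series identity
1/(1 - y) = sum_{k>=0} y^k to get 1/(1 + c x) = sum_{k>=0} (-c)^k x^k.
So the coefficient of x^k is (-c)^k = (-1)^k * c^k.
Here c = 10 and k = 15:
(-10)^15 = -1 * 1000000000000000 = -1000000000000000

-1000000000000000


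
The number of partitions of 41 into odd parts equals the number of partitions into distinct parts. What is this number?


Computing partitions of 41 into odd parts (1, 3, 5, ...):
Using the generating function prod_{k>=0} 1/(1-x^(2k+1)),
the count is 1260

1260


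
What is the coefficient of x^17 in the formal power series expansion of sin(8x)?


The Maclaurin series is sin(t) = sum_{k>=0} (-1)^k t^(2k+1) / (2k+1)!, so substituting t = 8x, only odd powers of x are nonzero, with coefficient of x^(2k+1) equal to (-1)^k 8^(2k+1) / (2k+1)!.
Write 17 = 2*8 + 1, giving the coefficient (-1)^8 * 8^17 / 17! = 2251799813685248/355687428096000 = 68719476736/10854718875.

68719476736/10854718875


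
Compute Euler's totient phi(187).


phi(n) counts integers in [1, n] coprime to n. Using the multiplicative formula phi(n) = n * prod_{p | n} (1 - 1/p):
187 = 11 * 17, so
phi(187) = 187 * (1 - 1/11) * (1 - 1/17) = 160.

160


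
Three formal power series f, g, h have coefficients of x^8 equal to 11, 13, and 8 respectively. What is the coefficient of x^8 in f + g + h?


Series addition is componentwise:
11 + 13 + 8
= 32

32


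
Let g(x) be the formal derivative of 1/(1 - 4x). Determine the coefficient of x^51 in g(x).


Differentiate termwise: d/dx sum_{k>=0} 4^k x^k = sum_{k>=1} k 4^k x^(k-1) = sum_{j>=0} (j+1) 4^(j+1) x^j.
Equivalently, d/dx [1/(1 - 4x)] = 4/(1 - 4x)^2.
For j = 51: 52 * 4^52 = 52 * 20282409603651670423947251286016 = 1054685299389886862045257066872832.

1054685299389886862045257066872832


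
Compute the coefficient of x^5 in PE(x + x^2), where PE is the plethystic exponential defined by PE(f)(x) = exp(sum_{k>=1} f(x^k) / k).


With f(x) = x + x^2, the exponent is sum_{k>=1} (x^k + x^(2k)) / k = -ln(1 - x) - ln(1 - x^2). Exponentiating:
PE(x + x^2) = 1 / ((1 - x)(1 - x^2)).
This is the generating function for partitions of n into parts of size 1 or 2. The number of 2's can be any j in 0..2, and the rest are 1's, so
[x^5] = floor(5/2) + 1 = 3.

3


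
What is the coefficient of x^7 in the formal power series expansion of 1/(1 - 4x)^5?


The general identity 1/(1 - c x)^r = sum_{k>=0} c^k C(k + r - 1, r - 1) x^k follows by substituting y = c x into 1/(1 - y)^r = sum_{k>=0} C(k + r - 1, r - 1) y^k.
For c = 4, r = 5, k = 7:
4^7 * C(11, 4) = 16384 * 330 = 5406720.

5406720


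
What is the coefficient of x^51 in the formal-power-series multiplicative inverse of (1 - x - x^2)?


Let the inverse be f(x) = sum_{k>=0} a_k x^k. From f(x) * (1 - x - x^2) = 1 and matching coefficients:
 x^0: a_0 = 1.
 x^1: a_1 - a_0 = 0, so a_1 = 1.
 x^k (k >= 2): a_k - a_{k-1} - a_{k-2} = 0, i.e. a_k = a_{k-1} + a_{k-2}.
This is the Fibonacci-type recurrence shifted so that a_0 = a_1 = 1.
Iterating: a_0=1, a_1=1, a_2=2, a_3=3, a_4=5, a_5=8, a_6=13, a_7=21, a_8=34, a_9=55, ...
a_51 = 32951280099.

32951280099


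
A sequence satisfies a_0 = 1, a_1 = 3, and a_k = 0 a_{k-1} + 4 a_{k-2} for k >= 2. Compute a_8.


The characteristic equation is t^2 - 0 t - 4 = 0, with roots r_1 = 2 and r_2 = -2 (so c_1 = r_1 + r_2, c_2 = -r_1 r_2 as required).
One can use the closed form a_n = A r_1^n + B r_2^n, but direct iteration is more reliable:
a_0 = 1, a_1 = 3, a_2 = 4, a_3 = 12, a_4 = 16, a_5 = 48, a_6 = 64, a_7 = 192, a_8 = 256.
So a_8 = 256.

256


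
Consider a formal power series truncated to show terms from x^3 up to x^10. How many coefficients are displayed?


From x^3 to x^10 inclusive, the count is 10 - 3 + 1 = 8.

8


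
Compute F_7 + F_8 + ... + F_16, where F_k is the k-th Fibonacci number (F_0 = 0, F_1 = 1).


Use the identity sum_{k=0}^{N} F_k = F_{N+2} - 1 (which follows from F_{k+2} - F_{k+1} = F_k). Then
sum_{k=7}^{16} F_k = (F_{18} - 1) - (F_{8} - 1) = F_{18} - F_{8}.
Computing: F_{18} = 2584, F_{8} = 21, so
Sum = 2584 - 21 = 2563.

2563


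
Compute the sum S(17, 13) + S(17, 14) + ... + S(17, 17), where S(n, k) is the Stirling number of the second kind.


By definition, S(n, k) counts partitions of an n-set into exactly k nonempty blocks.
Computing row n = 17 for k = 13..17:
S(17, k): 4910178, 249900, 7820, 136, 1
Sum = 5168035.

5168035


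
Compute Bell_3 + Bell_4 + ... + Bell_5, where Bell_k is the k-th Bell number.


Recall Bell_k counts set partitions of a k-set (with Bell_0 = 1 by convention).
Bell_3 through Bell_5: 5, 15, 52
Sum = 5 + 15 + 52 = 72.

72


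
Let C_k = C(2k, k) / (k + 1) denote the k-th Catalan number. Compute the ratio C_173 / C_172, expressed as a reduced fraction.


Using C_k = (2k)! / (k! (k+1)!), the ratio C_{k+1}/C_k simplifies to
C_{k+1}/C_k = [(2k+2)! / ((k+1)! (k+2)!)] * [k! (k+1)! / (2k)!]
 = (2k+2)(2k+1) / ((k+1)(k+2)) = 2(2k+1) / (k+2).
For k = 172: 2(2*172 + 1) / (172 + 2) = 690/174 = 115/29.

115/29


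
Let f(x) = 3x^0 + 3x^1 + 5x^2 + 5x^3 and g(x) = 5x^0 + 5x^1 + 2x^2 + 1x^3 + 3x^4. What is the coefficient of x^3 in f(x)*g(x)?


Cauchy product at x^3:
3*1 + 3*2 + 5*5 + 5*5
= 59

59


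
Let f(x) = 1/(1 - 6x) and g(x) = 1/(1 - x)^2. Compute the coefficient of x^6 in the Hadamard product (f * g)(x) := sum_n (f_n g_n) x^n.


f has coefficients f_k = 6^k. For g = 1/(1 - x)^2 the coefficient is g_k = C(k + 1, 1) = k + 1. The Hadamard coefficient is (f * g)_k = 6^k * (k + 1).
For k = 6: 6^6 * 7 = 46656 * 7 = 326592.

326592


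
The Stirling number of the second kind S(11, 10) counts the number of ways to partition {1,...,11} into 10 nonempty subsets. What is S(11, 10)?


Using the explicit formula S(n,k) = (1/k!) sum_{j=0}^{k} (-1)^(k-j) C(k,j) j^n:
S(11, 10) = 55
Equivalently, S(n,k) is n! times the coefficient of x^n in the EGF (e^x - 1)^k / k!.

55


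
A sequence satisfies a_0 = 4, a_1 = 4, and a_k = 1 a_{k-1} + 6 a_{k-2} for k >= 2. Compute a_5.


The characteristic equation is t^2 - 1 t - 6 = 0, with roots r_1 = 3 and r_2 = -2 (so c_1 = r_1 + r_2, c_2 = -r_1 r_2 as required).
One can use the closed form a_n = A r_1^n + B r_2^n, but direct iteration is more reliable:
a_0 = 4, a_1 = 4, a_2 = 28, a_3 = 52, a_4 = 220, a_5 = 532.
So a_5 = 532.

532


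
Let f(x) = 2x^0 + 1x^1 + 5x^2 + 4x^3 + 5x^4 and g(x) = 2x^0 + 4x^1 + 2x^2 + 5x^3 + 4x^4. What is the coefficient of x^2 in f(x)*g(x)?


Cauchy product at x^2:
2*2 + 1*4 + 5*2
= 18

18


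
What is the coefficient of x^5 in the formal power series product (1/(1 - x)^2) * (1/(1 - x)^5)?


Combine the factors: (1/(1 - x)^2) * (1/(1 - x)^5) = 1/(1 - x)^7.
Then use 1/(1 - x)^r = sum_{k>=0} C(k + r - 1, r - 1) x^k with r = 7 and k = 5:
C(11, 6) = 462.

462


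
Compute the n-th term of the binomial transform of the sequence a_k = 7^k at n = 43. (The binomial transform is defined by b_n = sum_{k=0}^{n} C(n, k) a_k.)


With a_k = 7^k, b_n = sum_{k=0}^{n} C(n, k) 7^k = (1 + 7)^n by the binomial theorem.
For n = 43: (1 + 7)^43 = 8^43 = 680564733841876926926749214863536422912.

680564733841876926926749214863536422912


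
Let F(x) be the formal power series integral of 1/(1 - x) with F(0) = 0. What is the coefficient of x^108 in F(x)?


1/(1 - x) = sum_{k>=0} x^k. Integrating termwise and using F(0) = 0 gives
F(x) = sum_{k>=0} x^(k+1) / (k+1) = sum_{m>=1} x^m / m = -ln(1 - x).
So the coefficient of x^108 is 1/108 = 1/108.

1/108


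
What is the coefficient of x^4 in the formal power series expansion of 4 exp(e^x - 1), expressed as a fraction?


exp(e^x - 1) is the exponential generating function for the Bell numbers Bell_k: exp(e^x - 1) = sum_{k>=0} Bell_k x^k / k!.
So the coefficient of x^4 in 4 exp(e^x - 1) is 4 Bell_4 / 4!.
Computing: Bell_4 = 15 and 4! = 24, giving
4 * 15/24 = 5/2.

5/2


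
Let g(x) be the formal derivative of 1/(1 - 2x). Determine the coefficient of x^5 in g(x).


Differentiate termwise: d/dx sum_{k>=0} 2^k x^k = sum_{k>=1} k 2^k x^(k-1) = sum_{j>=0} (j+1) 2^(j+1) x^j.
Equivalently, d/dx [1/(1 - 2x)] = 2/(1 - 2x)^2.
For j = 5: 6 * 2^6 = 6 * 64 = 384.

384


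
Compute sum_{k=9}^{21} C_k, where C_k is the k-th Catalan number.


C_9 through C_21: 4862, 16796, 58786, 208012, 742900, 2674440, 9694845, 35357670, 129644790, 477638700, 1767263190, 6564120420, 24466267020
Sum = 4862 + 16796 + 58786 + 208012 + 742900 + 2674440 + 9694845 + 35357670 + 129644790 + 477638700 + 1767263190 + 6564120420 + 24466267020
= 33453692431

33453692431


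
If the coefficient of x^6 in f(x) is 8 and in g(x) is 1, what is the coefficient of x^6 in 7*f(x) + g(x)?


Scalar multiplication scales coefficients: 7 * 8 = 56.
Then add the g coefficient: 56 + 1
= 57

57


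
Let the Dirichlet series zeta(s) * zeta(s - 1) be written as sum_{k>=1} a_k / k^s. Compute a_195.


Convolution gives a_k = sum_{d | k} d * 1 = sum_{d | k} d = sigma(k), the sum of positive divisors of k.
For k = 195, the divisors are 1, 3, 5, 13, 15, 39, 65, 195, so
sigma(195) = 1 + 3 + 5 + 13 + 15 + 39 + 65 + 195 = 336.

336


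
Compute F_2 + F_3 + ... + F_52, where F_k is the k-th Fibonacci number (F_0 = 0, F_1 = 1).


Use the identity sum_{k=0}^{N} F_k = F_{N+2} - 1 (which follows from F_{k+2} - F_{k+1} = F_k). Then
sum_{k=2}^{52} F_k = (F_{54} - 1) - (F_{3} - 1) = F_{54} - F_{3}.
Computing: F_{54} = 86267571272, F_{3} = 2, so
Sum = 86267571272 - 2 = 86267571270.

86267571270


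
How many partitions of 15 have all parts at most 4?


Using the generating function (1-x)^(-1)(1-x^2)^(-1)...(1-x^4)^(-1),
the coefficient of x^15 counts these restricted partitions.
Result = 54

54


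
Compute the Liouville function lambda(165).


The Liouville function is lambda(k) = (-1)^Omega(k), where Omega(k) counts the prime factors of k with multiplicity.
Factoring: 165 = 3 * 5 * 11, so Omega(165) = 3.
lambda(165) = (-1)^3 = -1.

-1


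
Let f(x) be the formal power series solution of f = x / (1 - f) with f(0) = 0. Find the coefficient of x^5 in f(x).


Apply Lagrange inversion: f = x * phi(f) with phi(t) = 1/(1 - t), so
[x^n] f = (1/n) [t^(n-1)] phi(t)^n = (1/n) [t^(n-1)] (1 - t)^(-n) = (1/n) C(2n - 2, n - 1) = C_{n-1}.
For n = 5: C_4 = C(8, 4) / 5 = 70/5 = 14 = 14.

14


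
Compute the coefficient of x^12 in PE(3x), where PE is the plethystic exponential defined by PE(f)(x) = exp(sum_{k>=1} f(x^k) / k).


With f(x) = 3x, the exponent is sum_{k>=1} 3 x^k / k = 3 * (-ln(1 - x)). Exponentiating:
PE(3x) = exp(-3 ln(1 - x)) = 1/(1 - x)^3.
By the negative binomial expansion, [x^n] 1/(1 - x)^3 = C(n + 2, 2).
For n = 12: C(14, 2) = 91.

91


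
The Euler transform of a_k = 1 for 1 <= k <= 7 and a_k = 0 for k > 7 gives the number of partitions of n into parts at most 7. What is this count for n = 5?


Partitions of 5 into parts at most 7:
Using generating function (1-x)^(-1)(1-x^2)^(-1)...(1-x^7)^(-1),
the coefficient of x^5 = 7

7


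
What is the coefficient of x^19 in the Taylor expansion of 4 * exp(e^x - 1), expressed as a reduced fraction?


exp(e^x - 1) = sum_{k>=0} Bell_k x^k / k!, where Bell_k is the k-th Bell number.
So the coefficient of x^19 is 4 * Bell_19 / 19!.
Computing: Bell_19 = 5832742205057 and 19! = 121645100408832000, giving
4 * 5832742205057/121645100408832000 = 5832742205057/30411275102208000.

5832742205057/30411275102208000


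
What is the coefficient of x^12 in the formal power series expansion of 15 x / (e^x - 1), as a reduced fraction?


The exponential generating function for Bernoulli numbers is
x / (e^x - 1) = sum_{k>=0} B_k x^k / k!.
So the coefficient of x^12 in 15 x / (e^x - 1) is 15 B_12 / 12!.
Computing: B_12 = -691/2730, 12! = 479001600, giving
15 * -691/2730 / 479001600 = -691/87178291200.

-691/87178291200


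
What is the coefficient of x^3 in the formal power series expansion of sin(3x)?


The Maclaurin series is sin(t) = sum_{k>=0} (-1)^k t^(2k+1) / (2k+1)!, so substituting t = 3x, only odd powers of x are nonzero, with coefficient of x^(2k+1) equal to (-1)^k 3^(2k+1) / (2k+1)!.
Write 3 = 2*1 + 1, giving the coefficient (-1)^1 * 3^3 / 3! = -27/6 = -9/2.

-9/2


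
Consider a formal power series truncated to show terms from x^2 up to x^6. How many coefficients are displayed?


From x^2 to x^6 inclusive, the count is 6 - 2 + 1 = 5.

5


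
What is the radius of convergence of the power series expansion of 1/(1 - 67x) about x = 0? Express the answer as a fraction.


Expanding 1/(1 - 67x) = sum_{k>=0} 67^k x^k, the series converges when |67x| < 1, i.e., |x| < 1/67.
So the radius of convergence is 1/67 = 1/67.

1/67


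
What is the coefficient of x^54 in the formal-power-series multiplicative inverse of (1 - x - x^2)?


Let the inverse be f(x) = sum_{k>=0} a_k x^k. From f(x) * (1 - x - x^2) = 1 and matching coefficients:
 x^0: a_0 = 1.
 x^1: a_1 - a_0 = 0, so a_1 = 1.
 x^k (k >= 2): a_k - a_{k-1} - a_{k-2} = 0, i.e. a_k = a_{k-1} + a_{k-2}.
This is the Fibonacci-type recurrence shifted so that a_0 = a_1 = 1.
Iterating: a_0=1, a_1=1, a_2=2, a_3=3, a_4=5, a_5=8, a_6=13, a_7=21, a_8=34, a_9=55, ...
a_54 = 139583862445.

139583862445


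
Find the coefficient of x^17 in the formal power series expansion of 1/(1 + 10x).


Write 1/(1 + c x) = 1/(1 - (-c) x) and apply the geometric-series identity
1/(1 - y) = sum_{k>=0} y^k to get 1/(1 + c x) = sum_{k>=0} (-c)^k x^k.
So the coefficient of x^k is (-c)^k = (-1)^k * c^k.
Here c = 10 and k = 17:
(-10)^17 = -1 * 100000000000000000 = -100000000000000000

-100000000000000000


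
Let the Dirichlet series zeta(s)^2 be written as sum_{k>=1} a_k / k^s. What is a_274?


The Dirichlet convolution of the constant function 1 with itself gives (1 * 1)(k) = sum_{d | k} 1 = d(k), the number of positive divisors of k.
Since zeta(s) = sum_{k>=1} 1/k^s, we have zeta(s)^2 = sum_{k>=1} d(k)/k^s, so a_k = d(k).
For k = 274: the divisors are 1, 2, 137, 274.
Count = 4.

4


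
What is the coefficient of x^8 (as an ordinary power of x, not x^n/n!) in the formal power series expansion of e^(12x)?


The exponential series is e^y = sum_{k>=0} y^k / k!. Substituting y = 12x gives
e^(12x) = sum_{k>=0} 12^k x^k / k!.
So the coefficient of x^n is a^n/n! with a = 12, n = 8:
12^8 / 8! = 429981696/40320 = 373248/35

373248/35


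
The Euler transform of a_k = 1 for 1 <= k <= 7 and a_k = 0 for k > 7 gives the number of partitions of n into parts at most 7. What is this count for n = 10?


Partitions of 10 into parts at most 7:
Using generating function (1-x)^(-1)(1-x^2)^(-1)...(1-x^7)^(-1),
the coefficient of x^10 = 38

38


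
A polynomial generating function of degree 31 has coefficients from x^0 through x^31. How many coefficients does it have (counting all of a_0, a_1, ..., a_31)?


A polynomial of degree 31 takes the form a_0 + a_1 x + ... + a_31 x^31.
The number of coefficients is 31 + 1 = 32.

32


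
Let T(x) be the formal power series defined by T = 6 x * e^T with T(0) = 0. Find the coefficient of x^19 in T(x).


Apply the Lagrange inversion formula: if T = 6 x * phi(T) with phi(t) = e^t, then
[x^n] T = 6^n * (1/n) [t^(n-1)] phi(t)^n = 6^n * (1/n) [t^(n-1)] e^(n t) = 6^n * (1/n) * n^(n-1) / (n-1)! = 6^n * n^(n-1) / n!.
When c = 1 this is the Cayley count of rooted labeled trees on n vertices, divided by n!.
For n = 19: 6^19 * 19^18 / 19! = 609359740010496 * 104127350297911241532841/121645100408832000 = 7766672725568034822660288264/14889875.

7766672725568034822660288264/14889875


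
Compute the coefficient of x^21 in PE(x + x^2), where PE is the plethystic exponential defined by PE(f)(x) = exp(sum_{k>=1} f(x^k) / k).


With f(x) = x + x^2, the exponent is sum_{k>=1} (x^k + x^(2k)) / k = -ln(1 - x) - ln(1 - x^2). Exponentiating:
PE(x + x^2) = 1 / ((1 - x)(1 - x^2)).
This is the generating function for partitions of n into parts of size 1 or 2. The number of 2's can be any j in 0..10, and the rest are 1's, so
[x^21] = floor(21/2) + 1 = 11.

11


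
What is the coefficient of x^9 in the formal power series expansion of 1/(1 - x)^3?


The expansion 1/(1 - x)^r = sum_{k>=0} C(k + r - 1, r - 1) x^k follows from the multiset / negative-binomial theorem (or from repeated differentiation of the geometric series).
For r = 3 and k = 9:
C(11, 2) = 39916800 / (2 * 362880) = 55.

55
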